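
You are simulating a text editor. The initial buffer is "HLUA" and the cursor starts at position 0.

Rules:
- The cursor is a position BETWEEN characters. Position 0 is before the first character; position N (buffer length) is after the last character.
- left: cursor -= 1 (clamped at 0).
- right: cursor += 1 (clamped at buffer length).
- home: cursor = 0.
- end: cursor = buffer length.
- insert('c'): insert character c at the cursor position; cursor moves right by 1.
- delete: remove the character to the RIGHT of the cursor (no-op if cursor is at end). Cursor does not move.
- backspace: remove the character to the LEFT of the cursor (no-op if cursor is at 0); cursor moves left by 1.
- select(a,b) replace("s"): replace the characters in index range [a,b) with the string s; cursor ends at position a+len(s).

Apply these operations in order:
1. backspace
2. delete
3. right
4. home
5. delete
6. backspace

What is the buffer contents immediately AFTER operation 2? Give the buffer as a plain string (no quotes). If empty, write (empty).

Answer: LUA

Derivation:
After op 1 (backspace): buf='HLUA' cursor=0
After op 2 (delete): buf='LUA' cursor=0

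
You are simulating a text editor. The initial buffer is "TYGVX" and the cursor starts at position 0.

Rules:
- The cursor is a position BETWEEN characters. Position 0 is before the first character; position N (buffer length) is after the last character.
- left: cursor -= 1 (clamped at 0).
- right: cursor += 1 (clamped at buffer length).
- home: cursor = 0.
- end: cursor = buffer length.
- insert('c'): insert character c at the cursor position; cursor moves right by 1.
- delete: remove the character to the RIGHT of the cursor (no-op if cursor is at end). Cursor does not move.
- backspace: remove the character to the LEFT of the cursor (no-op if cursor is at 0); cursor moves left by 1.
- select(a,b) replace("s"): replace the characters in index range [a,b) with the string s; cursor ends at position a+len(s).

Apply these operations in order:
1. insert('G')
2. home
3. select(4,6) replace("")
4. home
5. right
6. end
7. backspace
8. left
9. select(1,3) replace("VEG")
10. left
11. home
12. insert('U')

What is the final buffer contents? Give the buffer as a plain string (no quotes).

Answer: UGVEG

Derivation:
After op 1 (insert('G')): buf='GTYGVX' cursor=1
After op 2 (home): buf='GTYGVX' cursor=0
After op 3 (select(4,6) replace("")): buf='GTYG' cursor=4
After op 4 (home): buf='GTYG' cursor=0
After op 5 (right): buf='GTYG' cursor=1
After op 6 (end): buf='GTYG' cursor=4
After op 7 (backspace): buf='GTY' cursor=3
After op 8 (left): buf='GTY' cursor=2
After op 9 (select(1,3) replace("VEG")): buf='GVEG' cursor=4
After op 10 (left): buf='GVEG' cursor=3
After op 11 (home): buf='GVEG' cursor=0
After op 12 (insert('U')): buf='UGVEG' cursor=1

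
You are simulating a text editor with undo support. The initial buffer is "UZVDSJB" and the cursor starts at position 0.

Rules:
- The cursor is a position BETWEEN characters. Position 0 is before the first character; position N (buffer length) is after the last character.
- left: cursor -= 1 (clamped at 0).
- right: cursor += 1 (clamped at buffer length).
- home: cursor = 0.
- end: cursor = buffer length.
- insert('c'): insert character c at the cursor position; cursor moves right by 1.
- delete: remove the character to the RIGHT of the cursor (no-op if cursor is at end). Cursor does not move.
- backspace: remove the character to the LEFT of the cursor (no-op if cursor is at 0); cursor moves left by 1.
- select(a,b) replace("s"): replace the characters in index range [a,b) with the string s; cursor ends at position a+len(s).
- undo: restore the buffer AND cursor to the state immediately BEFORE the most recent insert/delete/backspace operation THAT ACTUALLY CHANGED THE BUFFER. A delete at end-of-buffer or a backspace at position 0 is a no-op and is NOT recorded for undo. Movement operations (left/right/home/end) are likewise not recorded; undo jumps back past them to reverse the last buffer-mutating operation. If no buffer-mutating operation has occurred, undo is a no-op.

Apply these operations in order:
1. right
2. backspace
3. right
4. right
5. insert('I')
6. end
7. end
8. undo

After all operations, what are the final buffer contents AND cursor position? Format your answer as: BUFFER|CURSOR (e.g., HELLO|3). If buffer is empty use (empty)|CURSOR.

Answer: ZVDSJB|2

Derivation:
After op 1 (right): buf='UZVDSJB' cursor=1
After op 2 (backspace): buf='ZVDSJB' cursor=0
After op 3 (right): buf='ZVDSJB' cursor=1
After op 4 (right): buf='ZVDSJB' cursor=2
After op 5 (insert('I')): buf='ZVIDSJB' cursor=3
After op 6 (end): buf='ZVIDSJB' cursor=7
After op 7 (end): buf='ZVIDSJB' cursor=7
After op 8 (undo): buf='ZVDSJB' cursor=2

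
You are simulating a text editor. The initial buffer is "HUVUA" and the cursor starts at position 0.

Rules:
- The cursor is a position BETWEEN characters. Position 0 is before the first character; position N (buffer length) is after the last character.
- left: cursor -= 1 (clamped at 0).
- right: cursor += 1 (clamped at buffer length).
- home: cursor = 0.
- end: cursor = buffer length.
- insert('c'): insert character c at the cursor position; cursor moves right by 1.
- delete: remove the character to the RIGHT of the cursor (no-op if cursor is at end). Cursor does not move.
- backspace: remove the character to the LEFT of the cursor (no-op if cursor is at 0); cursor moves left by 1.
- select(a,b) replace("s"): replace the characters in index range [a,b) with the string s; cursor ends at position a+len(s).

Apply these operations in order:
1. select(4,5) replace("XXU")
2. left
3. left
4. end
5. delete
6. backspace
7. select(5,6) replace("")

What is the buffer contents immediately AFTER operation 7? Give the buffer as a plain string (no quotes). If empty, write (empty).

Answer: HUVUX

Derivation:
After op 1 (select(4,5) replace("XXU")): buf='HUVUXXU' cursor=7
After op 2 (left): buf='HUVUXXU' cursor=6
After op 3 (left): buf='HUVUXXU' cursor=5
After op 4 (end): buf='HUVUXXU' cursor=7
After op 5 (delete): buf='HUVUXXU' cursor=7
After op 6 (backspace): buf='HUVUXX' cursor=6
After op 7 (select(5,6) replace("")): buf='HUVUX' cursor=5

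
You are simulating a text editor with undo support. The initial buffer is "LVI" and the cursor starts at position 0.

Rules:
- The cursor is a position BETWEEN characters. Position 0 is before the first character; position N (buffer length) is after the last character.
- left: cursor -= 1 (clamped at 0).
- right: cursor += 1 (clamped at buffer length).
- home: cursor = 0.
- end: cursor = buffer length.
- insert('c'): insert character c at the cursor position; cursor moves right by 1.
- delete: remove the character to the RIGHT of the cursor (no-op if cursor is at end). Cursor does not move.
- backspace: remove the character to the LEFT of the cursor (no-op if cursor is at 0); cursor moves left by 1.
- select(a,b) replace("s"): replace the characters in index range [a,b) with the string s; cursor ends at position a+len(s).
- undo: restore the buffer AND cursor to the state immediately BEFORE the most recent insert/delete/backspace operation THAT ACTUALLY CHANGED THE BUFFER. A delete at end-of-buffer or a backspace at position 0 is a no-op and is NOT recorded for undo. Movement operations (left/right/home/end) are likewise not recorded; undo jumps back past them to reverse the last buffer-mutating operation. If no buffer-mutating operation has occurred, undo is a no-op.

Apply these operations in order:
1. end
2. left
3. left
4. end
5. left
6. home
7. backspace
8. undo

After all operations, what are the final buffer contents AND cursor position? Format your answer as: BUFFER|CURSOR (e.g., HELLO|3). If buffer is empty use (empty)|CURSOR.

After op 1 (end): buf='LVI' cursor=3
After op 2 (left): buf='LVI' cursor=2
After op 3 (left): buf='LVI' cursor=1
After op 4 (end): buf='LVI' cursor=3
After op 5 (left): buf='LVI' cursor=2
After op 6 (home): buf='LVI' cursor=0
After op 7 (backspace): buf='LVI' cursor=0
After op 8 (undo): buf='LVI' cursor=0

Answer: LVI|0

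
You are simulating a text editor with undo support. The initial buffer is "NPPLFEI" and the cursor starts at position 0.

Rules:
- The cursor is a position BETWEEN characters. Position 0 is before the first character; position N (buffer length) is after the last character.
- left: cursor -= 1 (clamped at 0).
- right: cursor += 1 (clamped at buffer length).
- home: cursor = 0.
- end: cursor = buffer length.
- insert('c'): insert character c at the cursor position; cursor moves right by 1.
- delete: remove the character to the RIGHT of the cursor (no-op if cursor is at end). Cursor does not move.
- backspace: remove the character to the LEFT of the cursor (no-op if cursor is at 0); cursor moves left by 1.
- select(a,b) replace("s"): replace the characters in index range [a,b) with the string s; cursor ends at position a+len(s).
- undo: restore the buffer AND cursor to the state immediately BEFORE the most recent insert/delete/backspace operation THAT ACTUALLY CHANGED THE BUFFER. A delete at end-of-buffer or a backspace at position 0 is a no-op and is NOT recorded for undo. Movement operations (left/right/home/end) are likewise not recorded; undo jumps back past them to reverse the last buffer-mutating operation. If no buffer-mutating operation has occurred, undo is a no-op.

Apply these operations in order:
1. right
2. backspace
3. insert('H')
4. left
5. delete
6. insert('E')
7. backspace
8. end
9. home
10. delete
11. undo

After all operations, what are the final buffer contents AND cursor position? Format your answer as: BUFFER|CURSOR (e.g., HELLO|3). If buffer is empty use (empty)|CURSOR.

After op 1 (right): buf='NPPLFEI' cursor=1
After op 2 (backspace): buf='PPLFEI' cursor=0
After op 3 (insert('H')): buf='HPPLFEI' cursor=1
After op 4 (left): buf='HPPLFEI' cursor=0
After op 5 (delete): buf='PPLFEI' cursor=0
After op 6 (insert('E')): buf='EPPLFEI' cursor=1
After op 7 (backspace): buf='PPLFEI' cursor=0
After op 8 (end): buf='PPLFEI' cursor=6
After op 9 (home): buf='PPLFEI' cursor=0
After op 10 (delete): buf='PLFEI' cursor=0
After op 11 (undo): buf='PPLFEI' cursor=0

Answer: PPLFEI|0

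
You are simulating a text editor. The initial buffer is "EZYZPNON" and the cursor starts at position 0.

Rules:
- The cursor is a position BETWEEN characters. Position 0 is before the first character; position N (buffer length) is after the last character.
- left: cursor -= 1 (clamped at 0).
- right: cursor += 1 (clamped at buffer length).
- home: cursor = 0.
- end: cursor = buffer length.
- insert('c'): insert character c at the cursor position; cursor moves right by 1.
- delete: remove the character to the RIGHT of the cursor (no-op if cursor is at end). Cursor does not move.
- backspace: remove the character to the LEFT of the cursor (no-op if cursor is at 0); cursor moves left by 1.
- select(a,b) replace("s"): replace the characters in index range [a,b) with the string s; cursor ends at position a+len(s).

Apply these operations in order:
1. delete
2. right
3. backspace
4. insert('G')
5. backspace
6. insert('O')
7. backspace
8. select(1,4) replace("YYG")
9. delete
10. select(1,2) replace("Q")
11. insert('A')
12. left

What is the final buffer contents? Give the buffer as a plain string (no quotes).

After op 1 (delete): buf='ZYZPNON' cursor=0
After op 2 (right): buf='ZYZPNON' cursor=1
After op 3 (backspace): buf='YZPNON' cursor=0
After op 4 (insert('G')): buf='GYZPNON' cursor=1
After op 5 (backspace): buf='YZPNON' cursor=0
After op 6 (insert('O')): buf='OYZPNON' cursor=1
After op 7 (backspace): buf='YZPNON' cursor=0
After op 8 (select(1,4) replace("YYG")): buf='YYYGON' cursor=4
After op 9 (delete): buf='YYYGN' cursor=4
After op 10 (select(1,2) replace("Q")): buf='YQYGN' cursor=2
After op 11 (insert('A')): buf='YQAYGN' cursor=3
After op 12 (left): buf='YQAYGN' cursor=2

Answer: YQAYGN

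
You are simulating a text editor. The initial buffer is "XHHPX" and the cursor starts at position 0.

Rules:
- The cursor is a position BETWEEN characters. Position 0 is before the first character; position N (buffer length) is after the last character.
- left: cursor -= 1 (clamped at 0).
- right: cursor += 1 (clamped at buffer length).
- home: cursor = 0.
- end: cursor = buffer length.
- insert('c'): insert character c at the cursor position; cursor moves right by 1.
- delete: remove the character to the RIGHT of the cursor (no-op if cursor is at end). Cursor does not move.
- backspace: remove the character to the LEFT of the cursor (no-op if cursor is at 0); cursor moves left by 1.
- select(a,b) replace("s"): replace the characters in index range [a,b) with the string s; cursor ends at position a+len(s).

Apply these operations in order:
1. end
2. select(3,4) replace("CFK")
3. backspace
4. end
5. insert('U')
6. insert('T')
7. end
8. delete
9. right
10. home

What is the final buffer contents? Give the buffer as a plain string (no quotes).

Answer: XHHCFXUT

Derivation:
After op 1 (end): buf='XHHPX' cursor=5
After op 2 (select(3,4) replace("CFK")): buf='XHHCFKX' cursor=6
After op 3 (backspace): buf='XHHCFX' cursor=5
After op 4 (end): buf='XHHCFX' cursor=6
After op 5 (insert('U')): buf='XHHCFXU' cursor=7
After op 6 (insert('T')): buf='XHHCFXUT' cursor=8
After op 7 (end): buf='XHHCFXUT' cursor=8
After op 8 (delete): buf='XHHCFXUT' cursor=8
After op 9 (right): buf='XHHCFXUT' cursor=8
After op 10 (home): buf='XHHCFXUT' cursor=0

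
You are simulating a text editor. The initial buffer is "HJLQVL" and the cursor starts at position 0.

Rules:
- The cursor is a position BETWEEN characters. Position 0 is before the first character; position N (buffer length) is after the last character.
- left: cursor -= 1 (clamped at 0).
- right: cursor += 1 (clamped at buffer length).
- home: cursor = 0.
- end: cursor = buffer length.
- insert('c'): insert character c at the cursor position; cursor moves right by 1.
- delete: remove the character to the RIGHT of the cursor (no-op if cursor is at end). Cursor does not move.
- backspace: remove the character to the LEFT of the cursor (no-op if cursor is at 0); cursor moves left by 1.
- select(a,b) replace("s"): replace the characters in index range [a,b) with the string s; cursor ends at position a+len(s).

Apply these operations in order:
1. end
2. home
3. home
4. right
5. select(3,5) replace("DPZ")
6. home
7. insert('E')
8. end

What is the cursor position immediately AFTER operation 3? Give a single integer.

Answer: 0

Derivation:
After op 1 (end): buf='HJLQVL' cursor=6
After op 2 (home): buf='HJLQVL' cursor=0
After op 3 (home): buf='HJLQVL' cursor=0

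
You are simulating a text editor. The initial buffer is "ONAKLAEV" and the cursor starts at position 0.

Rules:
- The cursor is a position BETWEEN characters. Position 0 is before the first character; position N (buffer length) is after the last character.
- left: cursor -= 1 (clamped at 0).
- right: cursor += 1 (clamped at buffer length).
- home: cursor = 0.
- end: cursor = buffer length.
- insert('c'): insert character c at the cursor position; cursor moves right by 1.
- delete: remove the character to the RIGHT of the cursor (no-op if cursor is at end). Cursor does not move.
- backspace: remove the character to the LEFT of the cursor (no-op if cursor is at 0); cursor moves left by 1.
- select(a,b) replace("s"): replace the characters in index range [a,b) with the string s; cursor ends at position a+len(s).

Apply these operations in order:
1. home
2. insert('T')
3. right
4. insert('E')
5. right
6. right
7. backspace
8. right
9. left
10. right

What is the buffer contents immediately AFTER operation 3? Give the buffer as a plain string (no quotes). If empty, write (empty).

Answer: TONAKLAEV

Derivation:
After op 1 (home): buf='ONAKLAEV' cursor=0
After op 2 (insert('T')): buf='TONAKLAEV' cursor=1
After op 3 (right): buf='TONAKLAEV' cursor=2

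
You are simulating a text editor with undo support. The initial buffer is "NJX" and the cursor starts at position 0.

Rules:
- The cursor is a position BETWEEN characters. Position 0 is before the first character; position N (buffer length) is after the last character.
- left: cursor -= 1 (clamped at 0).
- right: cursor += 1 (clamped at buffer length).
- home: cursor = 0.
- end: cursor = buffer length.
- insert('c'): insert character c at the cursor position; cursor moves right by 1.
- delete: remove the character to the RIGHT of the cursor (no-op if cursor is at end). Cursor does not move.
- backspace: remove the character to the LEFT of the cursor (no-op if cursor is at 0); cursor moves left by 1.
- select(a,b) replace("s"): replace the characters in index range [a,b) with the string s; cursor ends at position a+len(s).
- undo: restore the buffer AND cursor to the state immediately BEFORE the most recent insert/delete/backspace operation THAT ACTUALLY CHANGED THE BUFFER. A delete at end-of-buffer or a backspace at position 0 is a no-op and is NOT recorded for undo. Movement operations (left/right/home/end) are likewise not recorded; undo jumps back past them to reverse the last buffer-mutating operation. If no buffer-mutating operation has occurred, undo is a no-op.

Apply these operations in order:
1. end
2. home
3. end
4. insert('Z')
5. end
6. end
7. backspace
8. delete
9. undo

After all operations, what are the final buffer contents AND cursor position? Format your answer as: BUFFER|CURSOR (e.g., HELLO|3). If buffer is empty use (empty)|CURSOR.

Answer: NJXZ|4

Derivation:
After op 1 (end): buf='NJX' cursor=3
After op 2 (home): buf='NJX' cursor=0
After op 3 (end): buf='NJX' cursor=3
After op 4 (insert('Z')): buf='NJXZ' cursor=4
After op 5 (end): buf='NJXZ' cursor=4
After op 6 (end): buf='NJXZ' cursor=4
After op 7 (backspace): buf='NJX' cursor=3
After op 8 (delete): buf='NJX' cursor=3
After op 9 (undo): buf='NJXZ' cursor=4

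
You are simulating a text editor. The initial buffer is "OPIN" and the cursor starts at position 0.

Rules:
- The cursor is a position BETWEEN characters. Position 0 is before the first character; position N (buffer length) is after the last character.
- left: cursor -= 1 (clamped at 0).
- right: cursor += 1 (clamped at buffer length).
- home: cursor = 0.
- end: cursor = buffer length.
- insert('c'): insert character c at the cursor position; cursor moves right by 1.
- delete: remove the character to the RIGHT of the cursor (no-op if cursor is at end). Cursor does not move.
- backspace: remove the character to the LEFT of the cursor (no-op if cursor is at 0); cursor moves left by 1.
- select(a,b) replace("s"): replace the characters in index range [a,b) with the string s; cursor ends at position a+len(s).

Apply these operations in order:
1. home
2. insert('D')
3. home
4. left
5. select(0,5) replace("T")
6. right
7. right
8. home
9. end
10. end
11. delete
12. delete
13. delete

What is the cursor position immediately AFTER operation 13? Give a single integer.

Answer: 1

Derivation:
After op 1 (home): buf='OPIN' cursor=0
After op 2 (insert('D')): buf='DOPIN' cursor=1
After op 3 (home): buf='DOPIN' cursor=0
After op 4 (left): buf='DOPIN' cursor=0
After op 5 (select(0,5) replace("T")): buf='T' cursor=1
After op 6 (right): buf='T' cursor=1
After op 7 (right): buf='T' cursor=1
After op 8 (home): buf='T' cursor=0
After op 9 (end): buf='T' cursor=1
After op 10 (end): buf='T' cursor=1
After op 11 (delete): buf='T' cursor=1
After op 12 (delete): buf='T' cursor=1
After op 13 (delete): buf='T' cursor=1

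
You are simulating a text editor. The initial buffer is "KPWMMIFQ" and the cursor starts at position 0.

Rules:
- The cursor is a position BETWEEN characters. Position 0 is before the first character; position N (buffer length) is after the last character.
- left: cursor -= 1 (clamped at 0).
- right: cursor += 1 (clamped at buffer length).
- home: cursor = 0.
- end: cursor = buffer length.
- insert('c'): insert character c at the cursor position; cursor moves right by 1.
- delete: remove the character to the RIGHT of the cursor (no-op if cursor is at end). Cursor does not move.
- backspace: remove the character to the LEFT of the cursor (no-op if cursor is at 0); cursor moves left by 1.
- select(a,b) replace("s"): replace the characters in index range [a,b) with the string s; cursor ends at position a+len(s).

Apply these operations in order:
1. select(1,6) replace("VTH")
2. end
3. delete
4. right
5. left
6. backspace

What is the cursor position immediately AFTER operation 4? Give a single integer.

After op 1 (select(1,6) replace("VTH")): buf='KVTHFQ' cursor=4
After op 2 (end): buf='KVTHFQ' cursor=6
After op 3 (delete): buf='KVTHFQ' cursor=6
After op 4 (right): buf='KVTHFQ' cursor=6

Answer: 6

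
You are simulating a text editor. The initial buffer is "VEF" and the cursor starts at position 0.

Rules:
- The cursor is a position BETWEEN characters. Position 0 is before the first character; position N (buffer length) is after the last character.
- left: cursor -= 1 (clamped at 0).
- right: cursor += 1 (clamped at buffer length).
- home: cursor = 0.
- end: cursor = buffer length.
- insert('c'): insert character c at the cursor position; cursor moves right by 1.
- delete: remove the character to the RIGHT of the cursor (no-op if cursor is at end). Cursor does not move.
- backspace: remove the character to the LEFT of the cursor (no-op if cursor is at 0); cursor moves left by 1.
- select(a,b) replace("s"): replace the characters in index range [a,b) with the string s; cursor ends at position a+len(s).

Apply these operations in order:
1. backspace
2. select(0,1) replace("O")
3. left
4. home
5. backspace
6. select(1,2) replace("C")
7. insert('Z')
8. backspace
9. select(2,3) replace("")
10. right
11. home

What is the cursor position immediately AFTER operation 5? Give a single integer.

Answer: 0

Derivation:
After op 1 (backspace): buf='VEF' cursor=0
After op 2 (select(0,1) replace("O")): buf='OEF' cursor=1
After op 3 (left): buf='OEF' cursor=0
After op 4 (home): buf='OEF' cursor=0
After op 5 (backspace): buf='OEF' cursor=0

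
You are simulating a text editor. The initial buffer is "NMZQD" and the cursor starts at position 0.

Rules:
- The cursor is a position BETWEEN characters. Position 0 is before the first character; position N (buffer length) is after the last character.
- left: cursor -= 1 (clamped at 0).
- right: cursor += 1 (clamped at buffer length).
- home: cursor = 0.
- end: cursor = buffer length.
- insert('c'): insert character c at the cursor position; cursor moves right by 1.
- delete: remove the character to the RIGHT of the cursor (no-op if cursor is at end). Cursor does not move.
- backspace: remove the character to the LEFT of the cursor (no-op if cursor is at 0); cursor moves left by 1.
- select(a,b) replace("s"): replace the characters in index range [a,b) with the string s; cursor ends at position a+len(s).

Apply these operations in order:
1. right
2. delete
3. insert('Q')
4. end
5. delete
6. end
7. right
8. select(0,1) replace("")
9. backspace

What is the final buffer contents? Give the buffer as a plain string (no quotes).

After op 1 (right): buf='NMZQD' cursor=1
After op 2 (delete): buf='NZQD' cursor=1
After op 3 (insert('Q')): buf='NQZQD' cursor=2
After op 4 (end): buf='NQZQD' cursor=5
After op 5 (delete): buf='NQZQD' cursor=5
After op 6 (end): buf='NQZQD' cursor=5
After op 7 (right): buf='NQZQD' cursor=5
After op 8 (select(0,1) replace("")): buf='QZQD' cursor=0
After op 9 (backspace): buf='QZQD' cursor=0

Answer: QZQD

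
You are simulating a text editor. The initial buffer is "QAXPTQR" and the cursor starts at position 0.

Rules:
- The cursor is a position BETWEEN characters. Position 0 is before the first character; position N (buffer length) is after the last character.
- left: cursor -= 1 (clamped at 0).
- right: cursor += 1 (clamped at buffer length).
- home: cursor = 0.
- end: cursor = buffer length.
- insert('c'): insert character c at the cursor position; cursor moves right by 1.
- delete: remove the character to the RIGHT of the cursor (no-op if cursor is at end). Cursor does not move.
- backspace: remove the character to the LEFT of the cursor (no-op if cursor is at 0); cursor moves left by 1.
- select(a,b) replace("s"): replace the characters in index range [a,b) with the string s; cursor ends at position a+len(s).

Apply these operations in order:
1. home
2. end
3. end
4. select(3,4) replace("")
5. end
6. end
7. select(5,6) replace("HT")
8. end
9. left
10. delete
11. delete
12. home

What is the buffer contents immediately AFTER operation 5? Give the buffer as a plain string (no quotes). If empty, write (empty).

After op 1 (home): buf='QAXPTQR' cursor=0
After op 2 (end): buf='QAXPTQR' cursor=7
After op 3 (end): buf='QAXPTQR' cursor=7
After op 4 (select(3,4) replace("")): buf='QAXTQR' cursor=3
After op 5 (end): buf='QAXTQR' cursor=6

Answer: QAXTQR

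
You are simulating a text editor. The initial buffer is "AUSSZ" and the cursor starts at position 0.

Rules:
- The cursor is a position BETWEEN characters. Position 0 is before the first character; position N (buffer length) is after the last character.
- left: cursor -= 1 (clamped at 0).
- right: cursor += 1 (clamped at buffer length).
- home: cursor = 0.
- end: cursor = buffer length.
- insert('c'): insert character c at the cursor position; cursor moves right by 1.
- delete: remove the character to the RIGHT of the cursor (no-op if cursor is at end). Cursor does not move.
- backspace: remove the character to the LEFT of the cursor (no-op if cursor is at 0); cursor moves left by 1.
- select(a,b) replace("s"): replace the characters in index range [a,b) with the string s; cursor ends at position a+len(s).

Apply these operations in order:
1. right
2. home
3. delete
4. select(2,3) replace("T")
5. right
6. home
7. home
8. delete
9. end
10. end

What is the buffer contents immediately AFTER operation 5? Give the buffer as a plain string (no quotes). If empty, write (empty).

After op 1 (right): buf='AUSSZ' cursor=1
After op 2 (home): buf='AUSSZ' cursor=0
After op 3 (delete): buf='USSZ' cursor=0
After op 4 (select(2,3) replace("T")): buf='USTZ' cursor=3
After op 5 (right): buf='USTZ' cursor=4

Answer: USTZ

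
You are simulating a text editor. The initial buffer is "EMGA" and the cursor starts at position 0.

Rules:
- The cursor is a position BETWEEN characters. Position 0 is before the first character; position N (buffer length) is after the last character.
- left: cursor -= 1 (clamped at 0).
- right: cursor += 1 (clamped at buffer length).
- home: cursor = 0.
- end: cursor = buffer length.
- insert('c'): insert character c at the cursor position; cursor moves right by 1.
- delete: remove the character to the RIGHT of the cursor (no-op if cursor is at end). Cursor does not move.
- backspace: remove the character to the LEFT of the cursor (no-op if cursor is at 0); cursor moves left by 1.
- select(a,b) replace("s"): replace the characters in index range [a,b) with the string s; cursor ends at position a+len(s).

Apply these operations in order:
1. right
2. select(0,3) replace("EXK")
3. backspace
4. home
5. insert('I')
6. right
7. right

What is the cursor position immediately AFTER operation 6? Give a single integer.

Answer: 2

Derivation:
After op 1 (right): buf='EMGA' cursor=1
After op 2 (select(0,3) replace("EXK")): buf='EXKA' cursor=3
After op 3 (backspace): buf='EXA' cursor=2
After op 4 (home): buf='EXA' cursor=0
After op 5 (insert('I')): buf='IEXA' cursor=1
After op 6 (right): buf='IEXA' cursor=2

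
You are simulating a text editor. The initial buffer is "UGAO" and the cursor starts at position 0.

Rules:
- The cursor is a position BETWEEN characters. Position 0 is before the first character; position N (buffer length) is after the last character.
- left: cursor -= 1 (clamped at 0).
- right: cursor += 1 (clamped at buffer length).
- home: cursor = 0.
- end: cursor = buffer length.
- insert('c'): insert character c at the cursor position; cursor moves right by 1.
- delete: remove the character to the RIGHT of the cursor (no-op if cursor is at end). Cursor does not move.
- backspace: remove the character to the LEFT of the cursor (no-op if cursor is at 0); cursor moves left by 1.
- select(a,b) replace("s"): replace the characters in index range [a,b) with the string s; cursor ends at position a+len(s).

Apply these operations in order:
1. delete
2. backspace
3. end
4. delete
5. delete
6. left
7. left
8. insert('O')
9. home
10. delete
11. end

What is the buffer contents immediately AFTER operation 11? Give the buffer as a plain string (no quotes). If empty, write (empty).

Answer: OAO

Derivation:
After op 1 (delete): buf='GAO' cursor=0
After op 2 (backspace): buf='GAO' cursor=0
After op 3 (end): buf='GAO' cursor=3
After op 4 (delete): buf='GAO' cursor=3
After op 5 (delete): buf='GAO' cursor=3
After op 6 (left): buf='GAO' cursor=2
After op 7 (left): buf='GAO' cursor=1
After op 8 (insert('O')): buf='GOAO' cursor=2
After op 9 (home): buf='GOAO' cursor=0
After op 10 (delete): buf='OAO' cursor=0
After op 11 (end): buf='OAO' cursor=3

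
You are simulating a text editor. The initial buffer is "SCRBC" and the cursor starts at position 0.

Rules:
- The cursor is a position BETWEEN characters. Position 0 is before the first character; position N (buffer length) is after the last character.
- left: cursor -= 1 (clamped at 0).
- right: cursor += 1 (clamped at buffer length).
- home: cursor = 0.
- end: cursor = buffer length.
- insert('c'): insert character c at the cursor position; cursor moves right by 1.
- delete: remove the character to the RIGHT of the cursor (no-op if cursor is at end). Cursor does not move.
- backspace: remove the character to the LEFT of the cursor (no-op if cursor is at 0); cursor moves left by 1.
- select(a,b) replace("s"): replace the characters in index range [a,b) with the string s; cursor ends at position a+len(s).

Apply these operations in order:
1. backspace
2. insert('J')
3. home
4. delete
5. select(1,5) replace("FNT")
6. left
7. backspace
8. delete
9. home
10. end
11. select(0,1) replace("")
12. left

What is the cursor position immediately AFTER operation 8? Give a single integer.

After op 1 (backspace): buf='SCRBC' cursor=0
After op 2 (insert('J')): buf='JSCRBC' cursor=1
After op 3 (home): buf='JSCRBC' cursor=0
After op 4 (delete): buf='SCRBC' cursor=0
After op 5 (select(1,5) replace("FNT")): buf='SFNT' cursor=4
After op 6 (left): buf='SFNT' cursor=3
After op 7 (backspace): buf='SFT' cursor=2
After op 8 (delete): buf='SF' cursor=2

Answer: 2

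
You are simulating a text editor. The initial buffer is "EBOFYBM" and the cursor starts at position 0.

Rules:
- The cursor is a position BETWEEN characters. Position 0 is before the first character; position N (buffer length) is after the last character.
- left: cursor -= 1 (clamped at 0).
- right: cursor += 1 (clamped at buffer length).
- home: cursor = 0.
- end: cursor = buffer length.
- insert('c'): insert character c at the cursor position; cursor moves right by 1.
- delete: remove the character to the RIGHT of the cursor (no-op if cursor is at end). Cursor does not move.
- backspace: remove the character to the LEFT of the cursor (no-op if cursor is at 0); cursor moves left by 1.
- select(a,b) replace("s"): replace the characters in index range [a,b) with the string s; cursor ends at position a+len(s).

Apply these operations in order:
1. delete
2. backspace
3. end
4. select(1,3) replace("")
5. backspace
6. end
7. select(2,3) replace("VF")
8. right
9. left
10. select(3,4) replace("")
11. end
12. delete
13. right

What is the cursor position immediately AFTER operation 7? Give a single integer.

After op 1 (delete): buf='BOFYBM' cursor=0
After op 2 (backspace): buf='BOFYBM' cursor=0
After op 3 (end): buf='BOFYBM' cursor=6
After op 4 (select(1,3) replace("")): buf='BYBM' cursor=1
After op 5 (backspace): buf='YBM' cursor=0
After op 6 (end): buf='YBM' cursor=3
After op 7 (select(2,3) replace("VF")): buf='YBVF' cursor=4

Answer: 4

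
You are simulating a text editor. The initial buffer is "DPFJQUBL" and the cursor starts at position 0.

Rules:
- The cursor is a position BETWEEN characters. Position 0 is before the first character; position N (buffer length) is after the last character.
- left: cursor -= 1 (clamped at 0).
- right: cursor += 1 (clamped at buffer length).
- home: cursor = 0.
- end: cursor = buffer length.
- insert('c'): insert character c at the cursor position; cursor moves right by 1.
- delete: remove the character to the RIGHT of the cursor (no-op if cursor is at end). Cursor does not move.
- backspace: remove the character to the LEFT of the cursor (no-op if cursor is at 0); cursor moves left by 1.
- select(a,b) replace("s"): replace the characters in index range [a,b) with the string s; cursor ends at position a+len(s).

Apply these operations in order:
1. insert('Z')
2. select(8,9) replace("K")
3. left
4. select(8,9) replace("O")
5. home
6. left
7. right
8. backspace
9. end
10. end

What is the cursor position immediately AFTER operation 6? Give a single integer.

Answer: 0

Derivation:
After op 1 (insert('Z')): buf='ZDPFJQUBL' cursor=1
After op 2 (select(8,9) replace("K")): buf='ZDPFJQUBK' cursor=9
After op 3 (left): buf='ZDPFJQUBK' cursor=8
After op 4 (select(8,9) replace("O")): buf='ZDPFJQUBO' cursor=9
After op 5 (home): buf='ZDPFJQUBO' cursor=0
After op 6 (left): buf='ZDPFJQUBO' cursor=0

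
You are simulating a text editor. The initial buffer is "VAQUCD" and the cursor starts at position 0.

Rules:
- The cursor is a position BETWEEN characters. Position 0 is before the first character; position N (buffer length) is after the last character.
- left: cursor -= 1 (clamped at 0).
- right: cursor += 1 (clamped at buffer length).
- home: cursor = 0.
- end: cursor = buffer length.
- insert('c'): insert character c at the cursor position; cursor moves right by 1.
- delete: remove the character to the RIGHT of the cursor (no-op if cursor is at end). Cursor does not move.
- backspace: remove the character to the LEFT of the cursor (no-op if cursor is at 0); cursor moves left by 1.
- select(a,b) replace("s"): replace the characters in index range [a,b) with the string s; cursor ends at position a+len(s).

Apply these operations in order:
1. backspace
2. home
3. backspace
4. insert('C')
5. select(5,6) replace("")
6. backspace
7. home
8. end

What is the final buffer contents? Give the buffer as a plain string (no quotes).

After op 1 (backspace): buf='VAQUCD' cursor=0
After op 2 (home): buf='VAQUCD' cursor=0
After op 3 (backspace): buf='VAQUCD' cursor=0
After op 4 (insert('C')): buf='CVAQUCD' cursor=1
After op 5 (select(5,6) replace("")): buf='CVAQUD' cursor=5
After op 6 (backspace): buf='CVAQD' cursor=4
After op 7 (home): buf='CVAQD' cursor=0
After op 8 (end): buf='CVAQD' cursor=5

Answer: CVAQD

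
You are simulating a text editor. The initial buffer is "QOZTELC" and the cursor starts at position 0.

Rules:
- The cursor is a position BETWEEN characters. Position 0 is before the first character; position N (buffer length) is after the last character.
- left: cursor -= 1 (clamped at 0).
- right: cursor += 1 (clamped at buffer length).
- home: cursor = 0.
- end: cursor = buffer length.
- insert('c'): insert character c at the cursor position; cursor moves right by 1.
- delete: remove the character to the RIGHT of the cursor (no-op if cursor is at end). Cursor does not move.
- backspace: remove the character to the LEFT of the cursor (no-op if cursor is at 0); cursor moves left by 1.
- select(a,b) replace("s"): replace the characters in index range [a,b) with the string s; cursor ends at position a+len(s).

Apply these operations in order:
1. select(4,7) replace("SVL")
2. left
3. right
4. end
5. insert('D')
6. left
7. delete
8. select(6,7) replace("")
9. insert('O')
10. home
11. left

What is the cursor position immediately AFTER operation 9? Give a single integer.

Answer: 7

Derivation:
After op 1 (select(4,7) replace("SVL")): buf='QOZTSVL' cursor=7
After op 2 (left): buf='QOZTSVL' cursor=6
After op 3 (right): buf='QOZTSVL' cursor=7
After op 4 (end): buf='QOZTSVL' cursor=7
After op 5 (insert('D')): buf='QOZTSVLD' cursor=8
After op 6 (left): buf='QOZTSVLD' cursor=7
After op 7 (delete): buf='QOZTSVL' cursor=7
After op 8 (select(6,7) replace("")): buf='QOZTSV' cursor=6
After op 9 (insert('O')): buf='QOZTSVO' cursor=7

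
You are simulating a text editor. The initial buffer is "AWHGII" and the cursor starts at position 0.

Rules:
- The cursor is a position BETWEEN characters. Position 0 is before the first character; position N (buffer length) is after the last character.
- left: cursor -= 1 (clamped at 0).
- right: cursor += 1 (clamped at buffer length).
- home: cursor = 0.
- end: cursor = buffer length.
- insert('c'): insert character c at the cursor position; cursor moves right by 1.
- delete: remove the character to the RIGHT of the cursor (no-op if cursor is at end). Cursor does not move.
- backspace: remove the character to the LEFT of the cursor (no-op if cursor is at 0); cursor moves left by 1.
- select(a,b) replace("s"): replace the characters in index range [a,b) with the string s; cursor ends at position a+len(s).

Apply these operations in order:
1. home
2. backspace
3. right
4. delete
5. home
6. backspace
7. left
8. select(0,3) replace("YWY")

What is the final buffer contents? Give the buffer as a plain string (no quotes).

After op 1 (home): buf='AWHGII' cursor=0
After op 2 (backspace): buf='AWHGII' cursor=0
After op 3 (right): buf='AWHGII' cursor=1
After op 4 (delete): buf='AHGII' cursor=1
After op 5 (home): buf='AHGII' cursor=0
After op 6 (backspace): buf='AHGII' cursor=0
After op 7 (left): buf='AHGII' cursor=0
After op 8 (select(0,3) replace("YWY")): buf='YWYII' cursor=3

Answer: YWYII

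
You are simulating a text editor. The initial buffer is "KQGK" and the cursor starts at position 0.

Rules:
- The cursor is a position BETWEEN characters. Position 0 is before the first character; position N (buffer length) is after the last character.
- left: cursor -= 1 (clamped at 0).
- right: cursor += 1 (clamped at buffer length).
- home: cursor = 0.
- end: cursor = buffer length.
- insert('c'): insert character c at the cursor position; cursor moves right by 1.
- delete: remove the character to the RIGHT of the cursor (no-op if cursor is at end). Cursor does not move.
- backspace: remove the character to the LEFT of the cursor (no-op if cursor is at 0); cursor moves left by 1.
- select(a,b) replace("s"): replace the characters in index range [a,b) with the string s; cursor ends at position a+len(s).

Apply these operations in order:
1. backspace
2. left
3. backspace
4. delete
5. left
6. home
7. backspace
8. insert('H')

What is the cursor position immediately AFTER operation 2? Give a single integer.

After op 1 (backspace): buf='KQGK' cursor=0
After op 2 (left): buf='KQGK' cursor=0

Answer: 0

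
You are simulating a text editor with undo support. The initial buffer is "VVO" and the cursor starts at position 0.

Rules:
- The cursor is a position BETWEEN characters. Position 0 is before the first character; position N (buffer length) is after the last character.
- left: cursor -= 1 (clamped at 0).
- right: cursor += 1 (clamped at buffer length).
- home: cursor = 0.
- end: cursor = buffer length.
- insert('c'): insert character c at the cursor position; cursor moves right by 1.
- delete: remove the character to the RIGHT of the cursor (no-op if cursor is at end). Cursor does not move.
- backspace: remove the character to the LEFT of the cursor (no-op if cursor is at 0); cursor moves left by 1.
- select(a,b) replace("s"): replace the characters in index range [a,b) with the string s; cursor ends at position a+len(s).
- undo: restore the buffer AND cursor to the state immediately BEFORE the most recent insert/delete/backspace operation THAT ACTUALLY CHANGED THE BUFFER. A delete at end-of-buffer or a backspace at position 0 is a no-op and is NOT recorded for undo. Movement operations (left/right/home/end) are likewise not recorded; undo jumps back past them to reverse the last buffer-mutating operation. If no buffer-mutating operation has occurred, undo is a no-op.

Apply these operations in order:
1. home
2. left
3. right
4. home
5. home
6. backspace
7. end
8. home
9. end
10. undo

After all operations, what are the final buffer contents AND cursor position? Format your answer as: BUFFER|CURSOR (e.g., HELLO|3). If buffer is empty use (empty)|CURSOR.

After op 1 (home): buf='VVO' cursor=0
After op 2 (left): buf='VVO' cursor=0
After op 3 (right): buf='VVO' cursor=1
After op 4 (home): buf='VVO' cursor=0
After op 5 (home): buf='VVO' cursor=0
After op 6 (backspace): buf='VVO' cursor=0
After op 7 (end): buf='VVO' cursor=3
After op 8 (home): buf='VVO' cursor=0
After op 9 (end): buf='VVO' cursor=3
After op 10 (undo): buf='VVO' cursor=3

Answer: VVO|3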